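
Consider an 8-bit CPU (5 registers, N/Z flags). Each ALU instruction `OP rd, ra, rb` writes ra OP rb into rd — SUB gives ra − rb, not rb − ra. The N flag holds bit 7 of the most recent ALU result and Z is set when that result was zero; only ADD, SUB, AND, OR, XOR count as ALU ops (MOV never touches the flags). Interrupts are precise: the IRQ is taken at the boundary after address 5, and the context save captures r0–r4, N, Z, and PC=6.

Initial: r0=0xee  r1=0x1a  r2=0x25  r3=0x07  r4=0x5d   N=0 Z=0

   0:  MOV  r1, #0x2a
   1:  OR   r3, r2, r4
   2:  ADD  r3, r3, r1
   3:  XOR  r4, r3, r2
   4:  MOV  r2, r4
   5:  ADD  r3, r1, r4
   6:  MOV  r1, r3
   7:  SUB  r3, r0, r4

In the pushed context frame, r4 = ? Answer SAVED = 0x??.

after  0: r0=0xee r1=0x2a r2=0x25 r3=0x07 r4=0x5d  N=0 Z=0
after  1: r0=0xee r1=0x2a r2=0x25 r3=0x7d r4=0x5d  N=0 Z=0
after  2: r0=0xee r1=0x2a r2=0x25 r3=0xa7 r4=0x5d  N=1 Z=0
after  3: r0=0xee r1=0x2a r2=0x25 r3=0xa7 r4=0x82  N=1 Z=0
after  4: r0=0xee r1=0x2a r2=0x82 r3=0xa7 r4=0x82  N=1 Z=0
after  5: r0=0xee r1=0x2a r2=0x82 r3=0xac r4=0x82  N=1 Z=0
-- IRQ taken; context saved, return-PC = 6 --

SAVED = 0x82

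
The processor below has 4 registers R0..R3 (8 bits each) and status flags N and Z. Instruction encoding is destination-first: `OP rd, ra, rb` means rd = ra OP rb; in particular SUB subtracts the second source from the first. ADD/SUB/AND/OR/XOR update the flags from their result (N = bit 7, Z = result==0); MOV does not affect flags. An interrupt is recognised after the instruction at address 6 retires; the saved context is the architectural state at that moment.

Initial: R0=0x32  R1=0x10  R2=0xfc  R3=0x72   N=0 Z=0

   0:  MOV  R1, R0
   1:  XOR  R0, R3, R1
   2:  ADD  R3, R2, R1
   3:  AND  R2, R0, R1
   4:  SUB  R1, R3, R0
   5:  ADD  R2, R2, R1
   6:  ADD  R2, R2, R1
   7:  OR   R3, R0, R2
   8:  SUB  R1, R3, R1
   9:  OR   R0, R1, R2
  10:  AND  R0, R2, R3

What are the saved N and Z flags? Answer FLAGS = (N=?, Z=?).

FLAGS = (N=1, Z=0)

after  0: R0=0x32 R1=0x32 R2=0xfc R3=0x72  N=0 Z=0
after  1: R0=0x40 R1=0x32 R2=0xfc R3=0x72  N=0 Z=0
after  2: R0=0x40 R1=0x32 R2=0xfc R3=0x2e  N=0 Z=0
after  3: R0=0x40 R1=0x32 R2=0x00 R3=0x2e  N=0 Z=1
after  4: R0=0x40 R1=0xee R2=0x00 R3=0x2e  N=1 Z=0
after  5: R0=0x40 R1=0xee R2=0xee R3=0x2e  N=1 Z=0
after  6: R0=0x40 R1=0xee R2=0xdc R3=0x2e  N=1 Z=0
-- IRQ taken; context saved, return-PC = 7 --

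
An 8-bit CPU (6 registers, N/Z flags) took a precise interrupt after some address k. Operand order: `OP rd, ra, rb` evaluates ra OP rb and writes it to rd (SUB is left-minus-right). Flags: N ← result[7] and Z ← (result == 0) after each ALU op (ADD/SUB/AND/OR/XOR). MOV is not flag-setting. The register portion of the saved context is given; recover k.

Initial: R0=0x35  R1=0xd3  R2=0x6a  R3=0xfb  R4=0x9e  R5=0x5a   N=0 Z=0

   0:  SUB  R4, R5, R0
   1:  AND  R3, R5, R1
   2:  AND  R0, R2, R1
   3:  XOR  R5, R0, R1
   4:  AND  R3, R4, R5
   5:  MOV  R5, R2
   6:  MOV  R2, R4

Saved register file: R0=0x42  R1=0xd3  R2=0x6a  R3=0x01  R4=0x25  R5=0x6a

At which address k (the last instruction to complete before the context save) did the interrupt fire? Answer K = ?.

K = 5

after  0: R0=0x35 R1=0xd3 R2=0x6a R3=0xfb R4=0x25 R5=0x5a  N=0 Z=0
after  1: R0=0x35 R1=0xd3 R2=0x6a R3=0x52 R4=0x25 R5=0x5a  N=0 Z=0
after  2: R0=0x42 R1=0xd3 R2=0x6a R3=0x52 R4=0x25 R5=0x5a  N=0 Z=0
after  3: R0=0x42 R1=0xd3 R2=0x6a R3=0x52 R4=0x25 R5=0x91  N=1 Z=0
after  4: R0=0x42 R1=0xd3 R2=0x6a R3=0x01 R4=0x25 R5=0x91  N=0 Z=0
after  5: R0=0x42 R1=0xd3 R2=0x6a R3=0x01 R4=0x25 R5=0x6a  N=0 Z=0
-- IRQ taken; context saved, return-PC = 6 --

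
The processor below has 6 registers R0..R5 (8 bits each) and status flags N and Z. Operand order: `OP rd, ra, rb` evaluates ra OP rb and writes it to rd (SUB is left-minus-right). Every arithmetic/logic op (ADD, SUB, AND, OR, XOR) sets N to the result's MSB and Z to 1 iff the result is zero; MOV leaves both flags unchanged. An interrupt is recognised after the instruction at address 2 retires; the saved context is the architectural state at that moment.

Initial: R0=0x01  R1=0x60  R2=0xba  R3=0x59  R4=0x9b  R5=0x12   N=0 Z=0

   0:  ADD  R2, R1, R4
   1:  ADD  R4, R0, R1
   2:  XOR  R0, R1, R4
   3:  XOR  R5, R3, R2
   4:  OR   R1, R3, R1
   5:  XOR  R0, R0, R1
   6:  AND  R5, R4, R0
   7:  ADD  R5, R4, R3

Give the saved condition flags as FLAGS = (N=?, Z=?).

FLAGS = (N=0, Z=0)

after  0: R0=0x01 R1=0x60 R2=0xfb R3=0x59 R4=0x9b R5=0x12  N=1 Z=0
after  1: R0=0x01 R1=0x60 R2=0xfb R3=0x59 R4=0x61 R5=0x12  N=0 Z=0
after  2: R0=0x01 R1=0x60 R2=0xfb R3=0x59 R4=0x61 R5=0x12  N=0 Z=0
-- IRQ taken; context saved, return-PC = 3 --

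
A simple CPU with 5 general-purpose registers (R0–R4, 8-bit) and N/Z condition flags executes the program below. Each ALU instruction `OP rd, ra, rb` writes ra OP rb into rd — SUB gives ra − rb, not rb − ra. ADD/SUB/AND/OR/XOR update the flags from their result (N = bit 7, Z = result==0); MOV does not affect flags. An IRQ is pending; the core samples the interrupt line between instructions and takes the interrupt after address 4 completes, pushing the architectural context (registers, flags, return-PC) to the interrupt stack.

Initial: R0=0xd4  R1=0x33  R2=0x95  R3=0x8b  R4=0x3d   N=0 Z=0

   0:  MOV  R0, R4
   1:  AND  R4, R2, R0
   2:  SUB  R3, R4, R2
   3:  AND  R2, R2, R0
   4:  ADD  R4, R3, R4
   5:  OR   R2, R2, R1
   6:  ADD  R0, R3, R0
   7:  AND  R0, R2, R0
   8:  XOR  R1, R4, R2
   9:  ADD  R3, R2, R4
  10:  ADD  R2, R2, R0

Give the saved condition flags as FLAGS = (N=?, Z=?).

after  0: R0=0x3d R1=0x33 R2=0x95 R3=0x8b R4=0x3d  N=0 Z=0
after  1: R0=0x3d R1=0x33 R2=0x95 R3=0x8b R4=0x15  N=0 Z=0
after  2: R0=0x3d R1=0x33 R2=0x95 R3=0x80 R4=0x15  N=1 Z=0
after  3: R0=0x3d R1=0x33 R2=0x15 R3=0x80 R4=0x15  N=0 Z=0
after  4: R0=0x3d R1=0x33 R2=0x15 R3=0x80 R4=0x95  N=1 Z=0
-- IRQ taken; context saved, return-PC = 5 --

FLAGS = (N=1, Z=0)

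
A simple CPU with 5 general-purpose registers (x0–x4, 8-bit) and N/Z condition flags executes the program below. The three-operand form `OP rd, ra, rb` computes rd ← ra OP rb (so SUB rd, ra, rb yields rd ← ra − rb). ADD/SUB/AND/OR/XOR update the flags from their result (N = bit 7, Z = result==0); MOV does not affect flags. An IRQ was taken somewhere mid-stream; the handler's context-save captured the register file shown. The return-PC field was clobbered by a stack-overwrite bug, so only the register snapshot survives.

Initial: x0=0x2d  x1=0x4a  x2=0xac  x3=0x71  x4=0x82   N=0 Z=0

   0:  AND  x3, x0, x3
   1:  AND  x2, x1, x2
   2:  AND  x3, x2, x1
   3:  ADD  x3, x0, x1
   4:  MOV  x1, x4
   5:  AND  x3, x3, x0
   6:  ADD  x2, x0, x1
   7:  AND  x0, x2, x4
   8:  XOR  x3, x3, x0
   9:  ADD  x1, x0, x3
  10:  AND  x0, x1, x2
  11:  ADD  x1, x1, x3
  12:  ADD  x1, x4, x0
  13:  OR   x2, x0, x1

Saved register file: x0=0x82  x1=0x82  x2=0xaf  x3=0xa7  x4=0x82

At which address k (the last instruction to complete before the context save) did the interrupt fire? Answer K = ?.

K = 8

after  0: x0=0x2d x1=0x4a x2=0xac x3=0x21 x4=0x82  N=0 Z=0
after  1: x0=0x2d x1=0x4a x2=0x08 x3=0x21 x4=0x82  N=0 Z=0
after  2: x0=0x2d x1=0x4a x2=0x08 x3=0x08 x4=0x82  N=0 Z=0
after  3: x0=0x2d x1=0x4a x2=0x08 x3=0x77 x4=0x82  N=0 Z=0
after  4: x0=0x2d x1=0x82 x2=0x08 x3=0x77 x4=0x82  N=0 Z=0
after  5: x0=0x2d x1=0x82 x2=0x08 x3=0x25 x4=0x82  N=0 Z=0
after  6: x0=0x2d x1=0x82 x2=0xaf x3=0x25 x4=0x82  N=1 Z=0
after  7: x0=0x82 x1=0x82 x2=0xaf x3=0x25 x4=0x82  N=1 Z=0
after  8: x0=0x82 x1=0x82 x2=0xaf x3=0xa7 x4=0x82  N=1 Z=0
-- IRQ taken; context saved, return-PC = 9 --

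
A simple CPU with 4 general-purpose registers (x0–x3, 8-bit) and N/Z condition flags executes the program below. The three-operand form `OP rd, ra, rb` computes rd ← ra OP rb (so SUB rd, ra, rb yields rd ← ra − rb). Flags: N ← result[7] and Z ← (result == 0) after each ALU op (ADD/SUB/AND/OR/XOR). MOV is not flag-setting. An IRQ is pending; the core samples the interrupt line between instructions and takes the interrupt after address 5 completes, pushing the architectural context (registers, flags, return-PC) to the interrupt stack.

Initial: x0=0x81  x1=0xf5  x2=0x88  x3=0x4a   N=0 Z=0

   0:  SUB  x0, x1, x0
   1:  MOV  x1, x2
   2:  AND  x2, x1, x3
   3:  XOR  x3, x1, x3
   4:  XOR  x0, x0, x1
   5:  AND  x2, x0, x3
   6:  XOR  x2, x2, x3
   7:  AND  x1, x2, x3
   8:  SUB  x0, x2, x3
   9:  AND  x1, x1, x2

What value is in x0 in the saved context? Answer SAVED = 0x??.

SAVED = 0xfc

after  0: x0=0x74 x1=0xf5 x2=0x88 x3=0x4a  N=0 Z=0
after  1: x0=0x74 x1=0x88 x2=0x88 x3=0x4a  N=0 Z=0
after  2: x0=0x74 x1=0x88 x2=0x08 x3=0x4a  N=0 Z=0
after  3: x0=0x74 x1=0x88 x2=0x08 x3=0xc2  N=1 Z=0
after  4: x0=0xfc x1=0x88 x2=0x08 x3=0xc2  N=1 Z=0
after  5: x0=0xfc x1=0x88 x2=0xc0 x3=0xc2  N=1 Z=0
-- IRQ taken; context saved, return-PC = 6 --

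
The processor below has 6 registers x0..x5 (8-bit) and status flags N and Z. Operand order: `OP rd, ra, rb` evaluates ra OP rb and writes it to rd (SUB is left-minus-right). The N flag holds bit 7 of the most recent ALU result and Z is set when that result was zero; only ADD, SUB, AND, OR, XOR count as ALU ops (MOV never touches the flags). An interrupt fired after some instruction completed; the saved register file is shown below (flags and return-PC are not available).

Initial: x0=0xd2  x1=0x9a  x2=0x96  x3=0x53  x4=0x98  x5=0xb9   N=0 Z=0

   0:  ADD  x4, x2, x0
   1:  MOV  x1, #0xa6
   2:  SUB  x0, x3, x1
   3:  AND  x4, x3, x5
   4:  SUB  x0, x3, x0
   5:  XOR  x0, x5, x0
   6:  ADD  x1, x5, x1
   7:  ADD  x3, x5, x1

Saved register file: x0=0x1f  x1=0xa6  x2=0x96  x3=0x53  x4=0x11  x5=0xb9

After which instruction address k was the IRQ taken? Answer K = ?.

K = 5

after  0: x0=0xd2 x1=0x9a x2=0x96 x3=0x53 x4=0x68 x5=0xb9  N=0 Z=0
after  1: x0=0xd2 x1=0xa6 x2=0x96 x3=0x53 x4=0x68 x5=0xb9  N=0 Z=0
after  2: x0=0xad x1=0xa6 x2=0x96 x3=0x53 x4=0x68 x5=0xb9  N=1 Z=0
after  3: x0=0xad x1=0xa6 x2=0x96 x3=0x53 x4=0x11 x5=0xb9  N=0 Z=0
after  4: x0=0xa6 x1=0xa6 x2=0x96 x3=0x53 x4=0x11 x5=0xb9  N=1 Z=0
after  5: x0=0x1f x1=0xa6 x2=0x96 x3=0x53 x4=0x11 x5=0xb9  N=0 Z=0
-- IRQ taken; context saved, return-PC = 6 --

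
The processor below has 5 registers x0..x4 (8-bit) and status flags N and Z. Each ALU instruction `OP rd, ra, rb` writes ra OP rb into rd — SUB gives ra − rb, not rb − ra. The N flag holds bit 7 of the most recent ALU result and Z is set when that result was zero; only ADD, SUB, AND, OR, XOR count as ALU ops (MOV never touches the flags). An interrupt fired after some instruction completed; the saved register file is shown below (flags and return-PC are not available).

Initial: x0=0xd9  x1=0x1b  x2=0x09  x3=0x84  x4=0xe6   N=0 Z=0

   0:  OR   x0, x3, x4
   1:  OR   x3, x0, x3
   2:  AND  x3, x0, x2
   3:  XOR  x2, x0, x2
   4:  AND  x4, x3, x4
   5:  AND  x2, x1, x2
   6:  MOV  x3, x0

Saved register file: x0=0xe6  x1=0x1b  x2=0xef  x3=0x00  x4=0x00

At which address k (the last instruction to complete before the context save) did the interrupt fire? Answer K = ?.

after  0: x0=0xe6 x1=0x1b x2=0x09 x3=0x84 x4=0xe6  N=1 Z=0
after  1: x0=0xe6 x1=0x1b x2=0x09 x3=0xe6 x4=0xe6  N=1 Z=0
after  2: x0=0xe6 x1=0x1b x2=0x09 x3=0x00 x4=0xe6  N=0 Z=1
after  3: x0=0xe6 x1=0x1b x2=0xef x3=0x00 x4=0xe6  N=1 Z=0
after  4: x0=0xe6 x1=0x1b x2=0xef x3=0x00 x4=0x00  N=0 Z=1
-- IRQ taken; context saved, return-PC = 5 --

K = 4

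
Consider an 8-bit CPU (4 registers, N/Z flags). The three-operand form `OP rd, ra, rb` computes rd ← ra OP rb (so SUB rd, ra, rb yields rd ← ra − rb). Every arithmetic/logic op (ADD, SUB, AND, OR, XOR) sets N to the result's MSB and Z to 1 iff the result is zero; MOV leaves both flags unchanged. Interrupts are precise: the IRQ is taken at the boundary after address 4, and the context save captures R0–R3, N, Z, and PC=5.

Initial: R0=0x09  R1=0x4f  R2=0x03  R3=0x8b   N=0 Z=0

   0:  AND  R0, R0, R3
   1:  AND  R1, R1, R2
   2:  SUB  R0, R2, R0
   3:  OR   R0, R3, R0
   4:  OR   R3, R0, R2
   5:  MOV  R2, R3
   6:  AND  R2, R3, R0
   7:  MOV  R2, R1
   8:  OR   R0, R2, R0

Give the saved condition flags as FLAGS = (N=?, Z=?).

after  0: R0=0x09 R1=0x4f R2=0x03 R3=0x8b  N=0 Z=0
after  1: R0=0x09 R1=0x03 R2=0x03 R3=0x8b  N=0 Z=0
after  2: R0=0xfa R1=0x03 R2=0x03 R3=0x8b  N=1 Z=0
after  3: R0=0xfb R1=0x03 R2=0x03 R3=0x8b  N=1 Z=0
after  4: R0=0xfb R1=0x03 R2=0x03 R3=0xfb  N=1 Z=0
-- IRQ taken; context saved, return-PC = 5 --

FLAGS = (N=1, Z=0)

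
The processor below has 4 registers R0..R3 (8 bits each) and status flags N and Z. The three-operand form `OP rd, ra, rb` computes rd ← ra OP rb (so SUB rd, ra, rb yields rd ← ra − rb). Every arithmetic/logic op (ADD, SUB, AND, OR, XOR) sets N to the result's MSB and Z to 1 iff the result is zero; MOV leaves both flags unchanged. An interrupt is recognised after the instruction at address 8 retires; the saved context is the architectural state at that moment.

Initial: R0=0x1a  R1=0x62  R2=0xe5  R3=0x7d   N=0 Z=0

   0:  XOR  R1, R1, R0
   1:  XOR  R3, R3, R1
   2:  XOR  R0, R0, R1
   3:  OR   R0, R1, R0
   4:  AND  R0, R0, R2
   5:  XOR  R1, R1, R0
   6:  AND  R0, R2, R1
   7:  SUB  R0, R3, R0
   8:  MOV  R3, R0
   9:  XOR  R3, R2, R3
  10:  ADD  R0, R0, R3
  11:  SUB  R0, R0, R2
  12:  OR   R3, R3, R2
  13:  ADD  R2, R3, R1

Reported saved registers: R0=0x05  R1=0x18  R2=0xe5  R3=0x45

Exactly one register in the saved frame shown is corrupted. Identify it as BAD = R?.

after  0: R0=0x1a R1=0x78 R2=0xe5 R3=0x7d  N=0 Z=0
after  1: R0=0x1a R1=0x78 R2=0xe5 R3=0x05  N=0 Z=0
after  2: R0=0x62 R1=0x78 R2=0xe5 R3=0x05  N=0 Z=0
after  3: R0=0x7a R1=0x78 R2=0xe5 R3=0x05  N=0 Z=0
after  4: R0=0x60 R1=0x78 R2=0xe5 R3=0x05  N=0 Z=0
after  5: R0=0x60 R1=0x18 R2=0xe5 R3=0x05  N=0 Z=0
after  6: R0=0x00 R1=0x18 R2=0xe5 R3=0x05  N=0 Z=1
after  7: R0=0x05 R1=0x18 R2=0xe5 R3=0x05  N=0 Z=0
after  8: R0=0x05 R1=0x18 R2=0xe5 R3=0x05  N=0 Z=0
-- IRQ taken; context saved, return-PC = 9 --
mismatch: R3: reported 0x45 vs actual 0x05

BAD = R3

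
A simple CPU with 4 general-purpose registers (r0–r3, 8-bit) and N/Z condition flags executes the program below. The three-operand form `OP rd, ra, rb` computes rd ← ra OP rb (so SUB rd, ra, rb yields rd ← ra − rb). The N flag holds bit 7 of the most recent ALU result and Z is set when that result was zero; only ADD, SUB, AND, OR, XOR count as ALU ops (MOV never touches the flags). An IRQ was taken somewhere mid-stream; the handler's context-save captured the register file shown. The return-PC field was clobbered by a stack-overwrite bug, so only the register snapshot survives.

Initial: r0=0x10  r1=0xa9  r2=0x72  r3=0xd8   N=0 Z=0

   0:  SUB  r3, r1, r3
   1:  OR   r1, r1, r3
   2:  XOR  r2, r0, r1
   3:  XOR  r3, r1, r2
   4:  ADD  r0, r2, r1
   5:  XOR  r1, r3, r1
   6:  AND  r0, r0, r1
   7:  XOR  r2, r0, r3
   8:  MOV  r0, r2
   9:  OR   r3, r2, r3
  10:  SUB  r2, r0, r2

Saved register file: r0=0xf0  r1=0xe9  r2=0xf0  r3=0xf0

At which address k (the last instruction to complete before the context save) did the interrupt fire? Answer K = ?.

after  0: r0=0x10 r1=0xa9 r2=0x72 r3=0xd1  N=1 Z=0
after  1: r0=0x10 r1=0xf9 r2=0x72 r3=0xd1  N=1 Z=0
after  2: r0=0x10 r1=0xf9 r2=0xe9 r3=0xd1  N=1 Z=0
after  3: r0=0x10 r1=0xf9 r2=0xe9 r3=0x10  N=0 Z=0
after  4: r0=0xe2 r1=0xf9 r2=0xe9 r3=0x10  N=1 Z=0
after  5: r0=0xe2 r1=0xe9 r2=0xe9 r3=0x10  N=1 Z=0
after  6: r0=0xe0 r1=0xe9 r2=0xe9 r3=0x10  N=1 Z=0
after  7: r0=0xe0 r1=0xe9 r2=0xf0 r3=0x10  N=1 Z=0
after  8: r0=0xf0 r1=0xe9 r2=0xf0 r3=0x10  N=1 Z=0
after  9: r0=0xf0 r1=0xe9 r2=0xf0 r3=0xf0  N=1 Z=0
-- IRQ taken; context saved, return-PC = 10 --

K = 9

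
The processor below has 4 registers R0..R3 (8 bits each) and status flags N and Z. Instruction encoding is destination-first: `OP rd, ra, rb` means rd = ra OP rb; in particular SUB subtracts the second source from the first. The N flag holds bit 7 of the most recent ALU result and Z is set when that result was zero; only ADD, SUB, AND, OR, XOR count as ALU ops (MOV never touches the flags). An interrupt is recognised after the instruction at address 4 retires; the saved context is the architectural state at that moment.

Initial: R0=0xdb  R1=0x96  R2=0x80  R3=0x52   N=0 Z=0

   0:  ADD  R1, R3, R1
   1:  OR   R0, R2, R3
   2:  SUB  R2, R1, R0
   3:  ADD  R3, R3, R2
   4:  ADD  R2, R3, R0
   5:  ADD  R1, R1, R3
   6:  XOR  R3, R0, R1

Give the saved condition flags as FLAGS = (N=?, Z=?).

after  0: R0=0xdb R1=0xe8 R2=0x80 R3=0x52  N=1 Z=0
after  1: R0=0xd2 R1=0xe8 R2=0x80 R3=0x52  N=1 Z=0
after  2: R0=0xd2 R1=0xe8 R2=0x16 R3=0x52  N=0 Z=0
after  3: R0=0xd2 R1=0xe8 R2=0x16 R3=0x68  N=0 Z=0
after  4: R0=0xd2 R1=0xe8 R2=0x3a R3=0x68  N=0 Z=0
-- IRQ taken; context saved, return-PC = 5 --

FLAGS = (N=0, Z=0)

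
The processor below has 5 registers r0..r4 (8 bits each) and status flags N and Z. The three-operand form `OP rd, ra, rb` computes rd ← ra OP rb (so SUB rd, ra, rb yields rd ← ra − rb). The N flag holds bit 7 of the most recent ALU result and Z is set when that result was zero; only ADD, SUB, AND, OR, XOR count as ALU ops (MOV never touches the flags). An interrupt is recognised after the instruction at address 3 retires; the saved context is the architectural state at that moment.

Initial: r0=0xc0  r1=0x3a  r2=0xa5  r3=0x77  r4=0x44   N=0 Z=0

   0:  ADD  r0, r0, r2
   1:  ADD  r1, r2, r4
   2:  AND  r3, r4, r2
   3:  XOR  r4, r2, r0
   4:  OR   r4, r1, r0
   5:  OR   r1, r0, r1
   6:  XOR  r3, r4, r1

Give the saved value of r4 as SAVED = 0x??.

after  0: r0=0x65 r1=0x3a r2=0xa5 r3=0x77 r4=0x44  N=0 Z=0
after  1: r0=0x65 r1=0xe9 r2=0xa5 r3=0x77 r4=0x44  N=1 Z=0
after  2: r0=0x65 r1=0xe9 r2=0xa5 r3=0x04 r4=0x44  N=0 Z=0
after  3: r0=0x65 r1=0xe9 r2=0xa5 r3=0x04 r4=0xc0  N=1 Z=0
-- IRQ taken; context saved, return-PC = 4 --

SAVED = 0xc0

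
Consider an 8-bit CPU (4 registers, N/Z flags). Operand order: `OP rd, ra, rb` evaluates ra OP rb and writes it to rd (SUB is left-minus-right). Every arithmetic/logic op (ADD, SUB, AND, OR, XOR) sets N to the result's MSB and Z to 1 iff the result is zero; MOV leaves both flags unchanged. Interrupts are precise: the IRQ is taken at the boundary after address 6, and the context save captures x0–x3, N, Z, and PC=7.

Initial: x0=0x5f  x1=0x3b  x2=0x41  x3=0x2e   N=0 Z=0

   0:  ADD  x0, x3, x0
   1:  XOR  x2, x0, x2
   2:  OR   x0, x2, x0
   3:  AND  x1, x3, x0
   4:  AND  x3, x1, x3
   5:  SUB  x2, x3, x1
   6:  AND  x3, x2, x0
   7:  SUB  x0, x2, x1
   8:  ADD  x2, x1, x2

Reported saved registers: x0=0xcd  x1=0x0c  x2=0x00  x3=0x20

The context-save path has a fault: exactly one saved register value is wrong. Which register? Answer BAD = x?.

BAD = x3

after  0: x0=0x8d x1=0x3b x2=0x41 x3=0x2e  N=1 Z=0
after  1: x0=0x8d x1=0x3b x2=0xcc x3=0x2e  N=1 Z=0
after  2: x0=0xcd x1=0x3b x2=0xcc x3=0x2e  N=1 Z=0
after  3: x0=0xcd x1=0x0c x2=0xcc x3=0x2e  N=0 Z=0
after  4: x0=0xcd x1=0x0c x2=0xcc x3=0x0c  N=0 Z=0
after  5: x0=0xcd x1=0x0c x2=0x00 x3=0x0c  N=0 Z=1
after  6: x0=0xcd x1=0x0c x2=0x00 x3=0x00  N=0 Z=1
-- IRQ taken; context saved, return-PC = 7 --
mismatch: x3: reported 0x20 vs actual 0x00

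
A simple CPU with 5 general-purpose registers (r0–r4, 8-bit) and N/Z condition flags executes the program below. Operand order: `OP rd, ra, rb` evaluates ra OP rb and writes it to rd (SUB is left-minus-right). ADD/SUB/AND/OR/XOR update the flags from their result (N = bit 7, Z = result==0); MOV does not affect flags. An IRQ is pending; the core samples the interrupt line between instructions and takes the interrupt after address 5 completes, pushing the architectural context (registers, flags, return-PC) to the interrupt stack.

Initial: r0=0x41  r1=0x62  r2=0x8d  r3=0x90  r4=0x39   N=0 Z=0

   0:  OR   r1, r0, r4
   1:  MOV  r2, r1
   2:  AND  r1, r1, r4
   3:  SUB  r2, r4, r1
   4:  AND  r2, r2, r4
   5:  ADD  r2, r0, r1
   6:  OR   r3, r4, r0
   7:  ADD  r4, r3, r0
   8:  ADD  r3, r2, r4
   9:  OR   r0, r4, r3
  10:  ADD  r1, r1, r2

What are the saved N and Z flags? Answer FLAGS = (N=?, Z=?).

FLAGS = (N=0, Z=0)

after  0: r0=0x41 r1=0x79 r2=0x8d r3=0x90 r4=0x39  N=0 Z=0
after  1: r0=0x41 r1=0x79 r2=0x79 r3=0x90 r4=0x39  N=0 Z=0
after  2: r0=0x41 r1=0x39 r2=0x79 r3=0x90 r4=0x39  N=0 Z=0
after  3: r0=0x41 r1=0x39 r2=0x00 r3=0x90 r4=0x39  N=0 Z=1
after  4: r0=0x41 r1=0x39 r2=0x00 r3=0x90 r4=0x39  N=0 Z=1
after  5: r0=0x41 r1=0x39 r2=0x7a r3=0x90 r4=0x39  N=0 Z=0
-- IRQ taken; context saved, return-PC = 6 --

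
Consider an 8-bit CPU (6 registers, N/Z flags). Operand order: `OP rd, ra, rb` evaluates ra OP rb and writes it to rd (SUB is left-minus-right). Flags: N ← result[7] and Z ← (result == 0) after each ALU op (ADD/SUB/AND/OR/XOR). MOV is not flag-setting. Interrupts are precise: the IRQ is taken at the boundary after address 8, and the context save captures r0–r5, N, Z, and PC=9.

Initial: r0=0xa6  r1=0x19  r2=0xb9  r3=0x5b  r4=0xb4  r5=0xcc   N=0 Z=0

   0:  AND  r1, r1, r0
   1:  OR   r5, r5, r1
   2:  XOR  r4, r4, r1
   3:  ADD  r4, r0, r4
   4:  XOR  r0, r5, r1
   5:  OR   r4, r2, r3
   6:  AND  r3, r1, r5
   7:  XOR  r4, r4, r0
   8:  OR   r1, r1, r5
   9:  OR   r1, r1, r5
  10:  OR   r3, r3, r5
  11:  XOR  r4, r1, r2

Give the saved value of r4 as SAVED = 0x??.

after  0: r0=0xa6 r1=0x00 r2=0xb9 r3=0x5b r4=0xb4 r5=0xcc  N=0 Z=1
after  1: r0=0xa6 r1=0x00 r2=0xb9 r3=0x5b r4=0xb4 r5=0xcc  N=1 Z=0
after  2: r0=0xa6 r1=0x00 r2=0xb9 r3=0x5b r4=0xb4 r5=0xcc  N=1 Z=0
after  3: r0=0xa6 r1=0x00 r2=0xb9 r3=0x5b r4=0x5a r5=0xcc  N=0 Z=0
after  4: r0=0xcc r1=0x00 r2=0xb9 r3=0x5b r4=0x5a r5=0xcc  N=1 Z=0
after  5: r0=0xcc r1=0x00 r2=0xb9 r3=0x5b r4=0xfb r5=0xcc  N=1 Z=0
after  6: r0=0xcc r1=0x00 r2=0xb9 r3=0x00 r4=0xfb r5=0xcc  N=0 Z=1
after  7: r0=0xcc r1=0x00 r2=0xb9 r3=0x00 r4=0x37 r5=0xcc  N=0 Z=0
after  8: r0=0xcc r1=0xcc r2=0xb9 r3=0x00 r4=0x37 r5=0xcc  N=1 Z=0
-- IRQ taken; context saved, return-PC = 9 --

SAVED = 0x37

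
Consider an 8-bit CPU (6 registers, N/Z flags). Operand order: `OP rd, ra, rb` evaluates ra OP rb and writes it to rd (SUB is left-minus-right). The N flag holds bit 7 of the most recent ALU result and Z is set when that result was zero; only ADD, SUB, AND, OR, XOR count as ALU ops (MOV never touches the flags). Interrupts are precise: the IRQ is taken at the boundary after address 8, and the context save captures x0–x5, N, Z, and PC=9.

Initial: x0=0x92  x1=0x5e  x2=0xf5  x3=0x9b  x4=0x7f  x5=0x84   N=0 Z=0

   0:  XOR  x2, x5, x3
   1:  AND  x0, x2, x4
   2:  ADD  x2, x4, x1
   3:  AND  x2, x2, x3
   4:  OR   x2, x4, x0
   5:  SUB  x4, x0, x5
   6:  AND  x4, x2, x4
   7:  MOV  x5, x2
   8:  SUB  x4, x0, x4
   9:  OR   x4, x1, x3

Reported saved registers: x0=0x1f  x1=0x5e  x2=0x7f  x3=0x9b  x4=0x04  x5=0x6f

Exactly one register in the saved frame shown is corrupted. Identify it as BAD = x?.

BAD = x5

after  0: x0=0x92 x1=0x5e x2=0x1f x3=0x9b x4=0x7f x5=0x84  N=0 Z=0
after  1: x0=0x1f x1=0x5e x2=0x1f x3=0x9b x4=0x7f x5=0x84  N=0 Z=0
after  2: x0=0x1f x1=0x5e x2=0xdd x3=0x9b x4=0x7f x5=0x84  N=1 Z=0
after  3: x0=0x1f x1=0x5e x2=0x99 x3=0x9b x4=0x7f x5=0x84  N=1 Z=0
after  4: x0=0x1f x1=0x5e x2=0x7f x3=0x9b x4=0x7f x5=0x84  N=0 Z=0
after  5: x0=0x1f x1=0x5e x2=0x7f x3=0x9b x4=0x9b x5=0x84  N=1 Z=0
after  6: x0=0x1f x1=0x5e x2=0x7f x3=0x9b x4=0x1b x5=0x84  N=0 Z=0
after  7: x0=0x1f x1=0x5e x2=0x7f x3=0x9b x4=0x1b x5=0x7f  N=0 Z=0
after  8: x0=0x1f x1=0x5e x2=0x7f x3=0x9b x4=0x04 x5=0x7f  N=0 Z=0
-- IRQ taken; context saved, return-PC = 9 --
mismatch: x5: reported 0x6f vs actual 0x7f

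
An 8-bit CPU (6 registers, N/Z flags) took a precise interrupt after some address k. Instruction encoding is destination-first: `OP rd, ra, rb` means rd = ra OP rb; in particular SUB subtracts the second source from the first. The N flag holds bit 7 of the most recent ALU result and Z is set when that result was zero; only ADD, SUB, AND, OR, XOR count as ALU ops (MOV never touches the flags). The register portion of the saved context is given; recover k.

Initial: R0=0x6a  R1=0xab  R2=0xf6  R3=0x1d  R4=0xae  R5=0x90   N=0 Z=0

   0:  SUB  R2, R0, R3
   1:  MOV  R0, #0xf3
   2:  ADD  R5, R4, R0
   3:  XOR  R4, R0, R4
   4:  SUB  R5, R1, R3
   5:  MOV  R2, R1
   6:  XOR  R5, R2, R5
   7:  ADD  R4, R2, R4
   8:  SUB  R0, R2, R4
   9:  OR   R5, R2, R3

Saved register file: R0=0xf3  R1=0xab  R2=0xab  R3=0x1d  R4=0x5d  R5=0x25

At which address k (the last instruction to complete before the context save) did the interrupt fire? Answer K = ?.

after  0: R0=0x6a R1=0xab R2=0x4d R3=0x1d R4=0xae R5=0x90  N=0 Z=0
after  1: R0=0xf3 R1=0xab R2=0x4d R3=0x1d R4=0xae R5=0x90  N=0 Z=0
after  2: R0=0xf3 R1=0xab R2=0x4d R3=0x1d R4=0xae R5=0xa1  N=1 Z=0
after  3: R0=0xf3 R1=0xab R2=0x4d R3=0x1d R4=0x5d R5=0xa1  N=0 Z=0
after  4: R0=0xf3 R1=0xab R2=0x4d R3=0x1d R4=0x5d R5=0x8e  N=1 Z=0
after  5: R0=0xf3 R1=0xab R2=0xab R3=0x1d R4=0x5d R5=0x8e  N=1 Z=0
after  6: R0=0xf3 R1=0xab R2=0xab R3=0x1d R4=0x5d R5=0x25  N=0 Z=0
-- IRQ taken; context saved, return-PC = 7 --

K = 6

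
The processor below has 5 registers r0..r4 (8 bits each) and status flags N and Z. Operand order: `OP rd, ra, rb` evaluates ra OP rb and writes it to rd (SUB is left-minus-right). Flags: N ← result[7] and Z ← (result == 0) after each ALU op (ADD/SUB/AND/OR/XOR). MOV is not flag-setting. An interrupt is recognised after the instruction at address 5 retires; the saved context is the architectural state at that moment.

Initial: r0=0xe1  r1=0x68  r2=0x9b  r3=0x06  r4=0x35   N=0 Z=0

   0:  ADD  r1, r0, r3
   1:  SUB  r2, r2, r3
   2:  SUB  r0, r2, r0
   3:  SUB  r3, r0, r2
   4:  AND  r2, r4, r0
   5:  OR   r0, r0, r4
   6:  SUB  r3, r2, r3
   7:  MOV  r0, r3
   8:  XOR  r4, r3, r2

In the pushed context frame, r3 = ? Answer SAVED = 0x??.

SAVED = 0x1f

after  0: r0=0xe1 r1=0xe7 r2=0x9b r3=0x06 r4=0x35  N=1 Z=0
after  1: r0=0xe1 r1=0xe7 r2=0x95 r3=0x06 r4=0x35  N=1 Z=0
after  2: r0=0xb4 r1=0xe7 r2=0x95 r3=0x06 r4=0x35  N=1 Z=0
after  3: r0=0xb4 r1=0xe7 r2=0x95 r3=0x1f r4=0x35  N=0 Z=0
after  4: r0=0xb4 r1=0xe7 r2=0x34 r3=0x1f r4=0x35  N=0 Z=0
after  5: r0=0xb5 r1=0xe7 r2=0x34 r3=0x1f r4=0x35  N=1 Z=0
-- IRQ taken; context saved, return-PC = 6 --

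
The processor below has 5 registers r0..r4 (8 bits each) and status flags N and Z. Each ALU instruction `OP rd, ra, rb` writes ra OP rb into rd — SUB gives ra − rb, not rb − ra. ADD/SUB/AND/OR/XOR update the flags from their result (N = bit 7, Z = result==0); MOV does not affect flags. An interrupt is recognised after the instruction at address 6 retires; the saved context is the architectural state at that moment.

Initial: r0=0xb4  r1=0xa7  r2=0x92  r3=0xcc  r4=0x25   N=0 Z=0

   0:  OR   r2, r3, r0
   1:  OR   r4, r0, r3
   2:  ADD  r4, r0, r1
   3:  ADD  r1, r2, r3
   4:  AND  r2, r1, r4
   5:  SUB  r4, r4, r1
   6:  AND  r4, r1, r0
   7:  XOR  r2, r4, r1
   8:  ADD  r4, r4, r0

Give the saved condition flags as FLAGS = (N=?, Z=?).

after  0: r0=0xb4 r1=0xa7 r2=0xfc r3=0xcc r4=0x25  N=1 Z=0
after  1: r0=0xb4 r1=0xa7 r2=0xfc r3=0xcc r4=0xfc  N=1 Z=0
after  2: r0=0xb4 r1=0xa7 r2=0xfc r3=0xcc r4=0x5b  N=0 Z=0
after  3: r0=0xb4 r1=0xc8 r2=0xfc r3=0xcc r4=0x5b  N=1 Z=0
after  4: r0=0xb4 r1=0xc8 r2=0x48 r3=0xcc r4=0x5b  N=0 Z=0
after  5: r0=0xb4 r1=0xc8 r2=0x48 r3=0xcc r4=0x93  N=1 Z=0
after  6: r0=0xb4 r1=0xc8 r2=0x48 r3=0xcc r4=0x80  N=1 Z=0
-- IRQ taken; context saved, return-PC = 7 --

FLAGS = (N=1, Z=0)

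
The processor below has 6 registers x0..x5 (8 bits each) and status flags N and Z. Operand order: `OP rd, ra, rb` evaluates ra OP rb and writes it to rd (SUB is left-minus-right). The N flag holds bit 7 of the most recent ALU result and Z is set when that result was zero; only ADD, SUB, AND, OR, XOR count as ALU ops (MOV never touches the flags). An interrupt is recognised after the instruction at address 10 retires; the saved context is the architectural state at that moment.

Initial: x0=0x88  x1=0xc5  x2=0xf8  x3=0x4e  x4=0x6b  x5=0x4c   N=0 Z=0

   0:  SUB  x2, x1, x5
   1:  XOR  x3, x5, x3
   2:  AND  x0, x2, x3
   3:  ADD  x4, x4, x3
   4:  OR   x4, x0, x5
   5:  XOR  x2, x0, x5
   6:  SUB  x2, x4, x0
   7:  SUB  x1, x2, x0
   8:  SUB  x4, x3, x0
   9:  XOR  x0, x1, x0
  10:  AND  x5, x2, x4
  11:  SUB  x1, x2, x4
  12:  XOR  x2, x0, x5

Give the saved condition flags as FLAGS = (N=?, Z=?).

after  0: x0=0x88 x1=0xc5 x2=0x79 x3=0x4e x4=0x6b x5=0x4c  N=0 Z=0
after  1: x0=0x88 x1=0xc5 x2=0x79 x3=0x02 x4=0x6b x5=0x4c  N=0 Z=0
after  2: x0=0x00 x1=0xc5 x2=0x79 x3=0x02 x4=0x6b x5=0x4c  N=0 Z=1
after  3: x0=0x00 x1=0xc5 x2=0x79 x3=0x02 x4=0x6d x5=0x4c  N=0 Z=0
after  4: x0=0x00 x1=0xc5 x2=0x79 x3=0x02 x4=0x4c x5=0x4c  N=0 Z=0
after  5: x0=0x00 x1=0xc5 x2=0x4c x3=0x02 x4=0x4c x5=0x4c  N=0 Z=0
after  6: x0=0x00 x1=0xc5 x2=0x4c x3=0x02 x4=0x4c x5=0x4c  N=0 Z=0
after  7: x0=0x00 x1=0x4c x2=0x4c x3=0x02 x4=0x4c x5=0x4c  N=0 Z=0
after  8: x0=0x00 x1=0x4c x2=0x4c x3=0x02 x4=0x02 x5=0x4c  N=0 Z=0
after  9: x0=0x4c x1=0x4c x2=0x4c x3=0x02 x4=0x02 x5=0x4c  N=0 Z=0
after 10: x0=0x4c x1=0x4c x2=0x4c x3=0x02 x4=0x02 x5=0x00  N=0 Z=1
-- IRQ taken; context saved, return-PC = 11 --

FLAGS = (N=0, Z=1)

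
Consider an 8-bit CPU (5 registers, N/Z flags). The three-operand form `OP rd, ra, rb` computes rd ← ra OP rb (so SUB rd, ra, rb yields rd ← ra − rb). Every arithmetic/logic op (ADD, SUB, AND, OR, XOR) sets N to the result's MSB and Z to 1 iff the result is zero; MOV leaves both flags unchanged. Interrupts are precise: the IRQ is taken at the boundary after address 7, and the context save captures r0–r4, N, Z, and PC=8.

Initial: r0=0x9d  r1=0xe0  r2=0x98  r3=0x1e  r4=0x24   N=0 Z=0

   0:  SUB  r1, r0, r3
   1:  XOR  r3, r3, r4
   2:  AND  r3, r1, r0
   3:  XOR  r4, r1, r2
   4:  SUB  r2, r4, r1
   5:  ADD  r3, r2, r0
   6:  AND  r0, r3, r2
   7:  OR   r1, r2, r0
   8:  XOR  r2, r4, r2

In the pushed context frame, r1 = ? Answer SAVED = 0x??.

after  0: r0=0x9d r1=0x7f r2=0x98 r3=0x1e r4=0x24  N=0 Z=0
after  1: r0=0x9d r1=0x7f r2=0x98 r3=0x3a r4=0x24  N=0 Z=0
after  2: r0=0x9d r1=0x7f r2=0x98 r3=0x1d r4=0x24  N=0 Z=0
after  3: r0=0x9d r1=0x7f r2=0x98 r3=0x1d r4=0xe7  N=1 Z=0
after  4: r0=0x9d r1=0x7f r2=0x68 r3=0x1d r4=0xe7  N=0 Z=0
after  5: r0=0x9d r1=0x7f r2=0x68 r3=0x05 r4=0xe7  N=0 Z=0
after  6: r0=0x00 r1=0x7f r2=0x68 r3=0x05 r4=0xe7  N=0 Z=1
after  7: r0=0x00 r1=0x68 r2=0x68 r3=0x05 r4=0xe7  N=0 Z=0
-- IRQ taken; context saved, return-PC = 8 --

SAVED = 0x68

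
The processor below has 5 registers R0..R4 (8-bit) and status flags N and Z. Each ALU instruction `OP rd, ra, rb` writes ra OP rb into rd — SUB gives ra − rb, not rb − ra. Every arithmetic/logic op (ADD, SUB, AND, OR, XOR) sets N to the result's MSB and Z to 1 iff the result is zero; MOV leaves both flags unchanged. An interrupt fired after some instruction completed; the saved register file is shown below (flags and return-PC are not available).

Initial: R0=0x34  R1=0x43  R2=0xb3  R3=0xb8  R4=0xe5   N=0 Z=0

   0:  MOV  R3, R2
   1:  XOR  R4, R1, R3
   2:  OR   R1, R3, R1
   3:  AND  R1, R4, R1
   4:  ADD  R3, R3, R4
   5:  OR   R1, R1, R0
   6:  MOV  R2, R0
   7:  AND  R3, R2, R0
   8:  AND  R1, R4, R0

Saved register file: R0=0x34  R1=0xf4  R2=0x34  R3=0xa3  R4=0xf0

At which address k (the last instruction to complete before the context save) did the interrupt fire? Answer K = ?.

K = 6

after  0: R0=0x34 R1=0x43 R2=0xb3 R3=0xb3 R4=0xe5  N=0 Z=0
after  1: R0=0x34 R1=0x43 R2=0xb3 R3=0xb3 R4=0xf0  N=1 Z=0
after  2: R0=0x34 R1=0xf3 R2=0xb3 R3=0xb3 R4=0xf0  N=1 Z=0
after  3: R0=0x34 R1=0xf0 R2=0xb3 R3=0xb3 R4=0xf0  N=1 Z=0
after  4: R0=0x34 R1=0xf0 R2=0xb3 R3=0xa3 R4=0xf0  N=1 Z=0
after  5: R0=0x34 R1=0xf4 R2=0xb3 R3=0xa3 R4=0xf0  N=1 Z=0
after  6: R0=0x34 R1=0xf4 R2=0x34 R3=0xa3 R4=0xf0  N=1 Z=0
-- IRQ taken; context saved, return-PC = 7 --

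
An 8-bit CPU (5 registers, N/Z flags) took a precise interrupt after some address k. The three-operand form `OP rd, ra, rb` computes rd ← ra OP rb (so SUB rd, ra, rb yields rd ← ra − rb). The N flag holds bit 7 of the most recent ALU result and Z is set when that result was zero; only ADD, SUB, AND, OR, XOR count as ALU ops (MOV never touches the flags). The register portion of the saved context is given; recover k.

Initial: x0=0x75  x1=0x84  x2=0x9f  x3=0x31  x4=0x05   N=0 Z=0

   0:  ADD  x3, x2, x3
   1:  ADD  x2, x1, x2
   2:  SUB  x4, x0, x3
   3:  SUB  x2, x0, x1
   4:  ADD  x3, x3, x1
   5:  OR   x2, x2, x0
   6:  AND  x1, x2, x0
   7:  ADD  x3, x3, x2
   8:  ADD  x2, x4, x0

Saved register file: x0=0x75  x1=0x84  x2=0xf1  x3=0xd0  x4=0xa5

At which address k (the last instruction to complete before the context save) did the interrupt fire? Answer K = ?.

K = 3

after  0: x0=0x75 x1=0x84 x2=0x9f x3=0xd0 x4=0x05  N=1 Z=0
after  1: x0=0x75 x1=0x84 x2=0x23 x3=0xd0 x4=0x05  N=0 Z=0
after  2: x0=0x75 x1=0x84 x2=0x23 x3=0xd0 x4=0xa5  N=1 Z=0
after  3: x0=0x75 x1=0x84 x2=0xf1 x3=0xd0 x4=0xa5  N=1 Z=0
-- IRQ taken; context saved, return-PC = 4 --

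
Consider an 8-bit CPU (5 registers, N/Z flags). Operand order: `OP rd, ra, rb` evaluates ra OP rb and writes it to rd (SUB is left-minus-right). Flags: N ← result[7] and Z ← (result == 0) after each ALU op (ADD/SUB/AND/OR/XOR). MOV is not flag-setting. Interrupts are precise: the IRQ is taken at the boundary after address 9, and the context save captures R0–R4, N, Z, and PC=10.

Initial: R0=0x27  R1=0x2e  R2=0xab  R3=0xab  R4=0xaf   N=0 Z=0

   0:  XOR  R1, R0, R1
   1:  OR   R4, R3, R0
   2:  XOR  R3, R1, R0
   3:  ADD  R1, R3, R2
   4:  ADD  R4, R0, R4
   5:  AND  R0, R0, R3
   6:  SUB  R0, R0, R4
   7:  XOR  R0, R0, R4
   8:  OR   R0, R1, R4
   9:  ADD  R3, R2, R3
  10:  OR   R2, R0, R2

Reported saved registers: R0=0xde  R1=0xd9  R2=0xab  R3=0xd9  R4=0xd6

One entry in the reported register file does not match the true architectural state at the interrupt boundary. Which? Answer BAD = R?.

BAD = R0

after  0: R0=0x27 R1=0x09 R2=0xab R3=0xab R4=0xaf  N=0 Z=0
after  1: R0=0x27 R1=0x09 R2=0xab R3=0xab R4=0xaf  N=1 Z=0
after  2: R0=0x27 R1=0x09 R2=0xab R3=0x2e R4=0xaf  N=0 Z=0
after  3: R0=0x27 R1=0xd9 R2=0xab R3=0x2e R4=0xaf  N=1 Z=0
after  4: R0=0x27 R1=0xd9 R2=0xab R3=0x2e R4=0xd6  N=1 Z=0
after  5: R0=0x26 R1=0xd9 R2=0xab R3=0x2e R4=0xd6  N=0 Z=0
after  6: R0=0x50 R1=0xd9 R2=0xab R3=0x2e R4=0xd6  N=0 Z=0
after  7: R0=0x86 R1=0xd9 R2=0xab R3=0x2e R4=0xd6  N=1 Z=0
after  8: R0=0xdf R1=0xd9 R2=0xab R3=0x2e R4=0xd6  N=1 Z=0
after  9: R0=0xdf R1=0xd9 R2=0xab R3=0xd9 R4=0xd6  N=1 Z=0
-- IRQ taken; context saved, return-PC = 10 --
mismatch: R0: reported 0xde vs actual 0xdf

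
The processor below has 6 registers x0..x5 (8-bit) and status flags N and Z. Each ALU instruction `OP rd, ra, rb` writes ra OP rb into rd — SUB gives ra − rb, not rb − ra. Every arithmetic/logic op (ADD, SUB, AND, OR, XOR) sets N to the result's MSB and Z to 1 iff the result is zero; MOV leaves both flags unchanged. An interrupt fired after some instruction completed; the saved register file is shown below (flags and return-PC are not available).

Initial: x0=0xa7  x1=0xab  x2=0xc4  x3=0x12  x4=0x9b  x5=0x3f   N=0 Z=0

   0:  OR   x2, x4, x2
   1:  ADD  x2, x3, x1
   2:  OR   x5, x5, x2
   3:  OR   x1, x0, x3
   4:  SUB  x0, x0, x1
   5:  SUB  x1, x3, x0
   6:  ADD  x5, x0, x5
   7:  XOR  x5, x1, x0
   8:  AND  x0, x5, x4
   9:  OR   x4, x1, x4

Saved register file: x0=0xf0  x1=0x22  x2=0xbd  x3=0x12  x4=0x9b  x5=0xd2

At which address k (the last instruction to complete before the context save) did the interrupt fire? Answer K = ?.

after  0: x0=0xa7 x1=0xab x2=0xdf x3=0x12 x4=0x9b x5=0x3f  N=1 Z=0
after  1: x0=0xa7 x1=0xab x2=0xbd x3=0x12 x4=0x9b x5=0x3f  N=1 Z=0
after  2: x0=0xa7 x1=0xab x2=0xbd x3=0x12 x4=0x9b x5=0xbf  N=1 Z=0
after  3: x0=0xa7 x1=0xb7 x2=0xbd x3=0x12 x4=0x9b x5=0xbf  N=1 Z=0
after  4: x0=0xf0 x1=0xb7 x2=0xbd x3=0x12 x4=0x9b x5=0xbf  N=1 Z=0
after  5: x0=0xf0 x1=0x22 x2=0xbd x3=0x12 x4=0x9b x5=0xbf  N=0 Z=0
after  6: x0=0xf0 x1=0x22 x2=0xbd x3=0x12 x4=0x9b x5=0xaf  N=1 Z=0
after  7: x0=0xf0 x1=0x22 x2=0xbd x3=0x12 x4=0x9b x5=0xd2  N=1 Z=0
-- IRQ taken; context saved, return-PC = 8 --

K = 7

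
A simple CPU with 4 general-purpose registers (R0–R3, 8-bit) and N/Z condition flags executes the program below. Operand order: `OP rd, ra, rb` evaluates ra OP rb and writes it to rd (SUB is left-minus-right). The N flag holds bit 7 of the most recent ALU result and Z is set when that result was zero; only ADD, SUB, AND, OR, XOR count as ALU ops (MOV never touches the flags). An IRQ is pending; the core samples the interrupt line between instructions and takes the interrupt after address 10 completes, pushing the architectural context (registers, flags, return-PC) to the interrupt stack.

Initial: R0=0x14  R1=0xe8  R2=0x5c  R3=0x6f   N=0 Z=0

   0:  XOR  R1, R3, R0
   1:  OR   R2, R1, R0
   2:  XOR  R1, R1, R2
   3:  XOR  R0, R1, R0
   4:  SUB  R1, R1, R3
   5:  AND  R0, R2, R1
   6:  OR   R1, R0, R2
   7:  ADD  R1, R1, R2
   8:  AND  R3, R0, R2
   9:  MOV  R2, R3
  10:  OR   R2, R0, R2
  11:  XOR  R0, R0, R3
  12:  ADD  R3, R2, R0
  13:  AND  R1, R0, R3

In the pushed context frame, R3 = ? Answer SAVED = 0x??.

SAVED = 0x15

after  0: R0=0x14 R1=0x7b R2=0x5c R3=0x6f  N=0 Z=0
after  1: R0=0x14 R1=0x7b R2=0x7f R3=0x6f  N=0 Z=0
after  2: R0=0x14 R1=0x04 R2=0x7f R3=0x6f  N=0 Z=0
after  3: R0=0x10 R1=0x04 R2=0x7f R3=0x6f  N=0 Z=0
after  4: R0=0x10 R1=0x95 R2=0x7f R3=0x6f  N=1 Z=0
after  5: R0=0x15 R1=0x95 R2=0x7f R3=0x6f  N=0 Z=0
after  6: R0=0x15 R1=0x7f R2=0x7f R3=0x6f  N=0 Z=0
after  7: R0=0x15 R1=0xfe R2=0x7f R3=0x6f  N=1 Z=0
after  8: R0=0x15 R1=0xfe R2=0x7f R3=0x15  N=0 Z=0
after  9: R0=0x15 R1=0xfe R2=0x15 R3=0x15  N=0 Z=0
after 10: R0=0x15 R1=0xfe R2=0x15 R3=0x15  N=0 Z=0
-- IRQ taken; context saved, return-PC = 11 --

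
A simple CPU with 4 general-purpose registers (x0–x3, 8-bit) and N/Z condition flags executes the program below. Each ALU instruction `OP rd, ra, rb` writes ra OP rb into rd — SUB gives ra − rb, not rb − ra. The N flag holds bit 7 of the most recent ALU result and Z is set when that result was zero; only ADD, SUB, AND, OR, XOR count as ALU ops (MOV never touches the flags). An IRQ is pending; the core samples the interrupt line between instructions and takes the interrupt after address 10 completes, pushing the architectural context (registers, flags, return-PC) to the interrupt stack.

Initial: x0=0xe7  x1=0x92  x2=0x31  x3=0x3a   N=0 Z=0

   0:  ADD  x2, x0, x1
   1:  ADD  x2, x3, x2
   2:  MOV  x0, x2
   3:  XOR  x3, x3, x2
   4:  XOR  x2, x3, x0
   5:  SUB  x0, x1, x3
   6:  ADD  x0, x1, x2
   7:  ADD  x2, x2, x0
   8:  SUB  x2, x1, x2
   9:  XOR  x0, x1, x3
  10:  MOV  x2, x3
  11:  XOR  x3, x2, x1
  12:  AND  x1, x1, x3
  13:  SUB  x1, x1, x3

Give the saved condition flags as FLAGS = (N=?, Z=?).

FLAGS = (N=0, Z=0)

after  0: x0=0xe7 x1=0x92 x2=0x79 x3=0x3a  N=0 Z=0
after  1: x0=0xe7 x1=0x92 x2=0xb3 x3=0x3a  N=1 Z=0
after  2: x0=0xb3 x1=0x92 x2=0xb3 x3=0x3a  N=1 Z=0
after  3: x0=0xb3 x1=0x92 x2=0xb3 x3=0x89  N=1 Z=0
after  4: x0=0xb3 x1=0x92 x2=0x3a x3=0x89  N=0 Z=0
after  5: x0=0x09 x1=0x92 x2=0x3a x3=0x89  N=0 Z=0
after  6: x0=0xcc x1=0x92 x2=0x3a x3=0x89  N=1 Z=0
after  7: x0=0xcc x1=0x92 x2=0x06 x3=0x89  N=0 Z=0
after  8: x0=0xcc x1=0x92 x2=0x8c x3=0x89  N=1 Z=0
after  9: x0=0x1b x1=0x92 x2=0x8c x3=0x89  N=0 Z=0
after 10: x0=0x1b x1=0x92 x2=0x89 x3=0x89  N=0 Z=0
-- IRQ taken; context saved, return-PC = 11 --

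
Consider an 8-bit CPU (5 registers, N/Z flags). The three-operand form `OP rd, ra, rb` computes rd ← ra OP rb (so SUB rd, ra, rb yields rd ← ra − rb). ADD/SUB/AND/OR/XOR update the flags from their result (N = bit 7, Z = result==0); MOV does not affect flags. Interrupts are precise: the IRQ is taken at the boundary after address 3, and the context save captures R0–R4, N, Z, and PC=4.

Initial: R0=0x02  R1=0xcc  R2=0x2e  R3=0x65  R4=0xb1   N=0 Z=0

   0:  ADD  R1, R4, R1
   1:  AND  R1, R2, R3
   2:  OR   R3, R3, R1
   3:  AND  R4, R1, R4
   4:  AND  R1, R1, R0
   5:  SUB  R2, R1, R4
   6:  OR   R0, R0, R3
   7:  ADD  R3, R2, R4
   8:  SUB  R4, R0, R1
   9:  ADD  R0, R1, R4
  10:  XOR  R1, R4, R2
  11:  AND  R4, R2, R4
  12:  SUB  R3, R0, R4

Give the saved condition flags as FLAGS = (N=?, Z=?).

after  0: R0=0x02 R1=0x7d R2=0x2e R3=0x65 R4=0xb1  N=0 Z=0
after  1: R0=0x02 R1=0x24 R2=0x2e R3=0x65 R4=0xb1  N=0 Z=0
after  2: R0=0x02 R1=0x24 R2=0x2e R3=0x65 R4=0xb1  N=0 Z=0
after  3: R0=0x02 R1=0x24 R2=0x2e R3=0x65 R4=0x20  N=0 Z=0
-- IRQ taken; context saved, return-PC = 4 --

FLAGS = (N=0, Z=0)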